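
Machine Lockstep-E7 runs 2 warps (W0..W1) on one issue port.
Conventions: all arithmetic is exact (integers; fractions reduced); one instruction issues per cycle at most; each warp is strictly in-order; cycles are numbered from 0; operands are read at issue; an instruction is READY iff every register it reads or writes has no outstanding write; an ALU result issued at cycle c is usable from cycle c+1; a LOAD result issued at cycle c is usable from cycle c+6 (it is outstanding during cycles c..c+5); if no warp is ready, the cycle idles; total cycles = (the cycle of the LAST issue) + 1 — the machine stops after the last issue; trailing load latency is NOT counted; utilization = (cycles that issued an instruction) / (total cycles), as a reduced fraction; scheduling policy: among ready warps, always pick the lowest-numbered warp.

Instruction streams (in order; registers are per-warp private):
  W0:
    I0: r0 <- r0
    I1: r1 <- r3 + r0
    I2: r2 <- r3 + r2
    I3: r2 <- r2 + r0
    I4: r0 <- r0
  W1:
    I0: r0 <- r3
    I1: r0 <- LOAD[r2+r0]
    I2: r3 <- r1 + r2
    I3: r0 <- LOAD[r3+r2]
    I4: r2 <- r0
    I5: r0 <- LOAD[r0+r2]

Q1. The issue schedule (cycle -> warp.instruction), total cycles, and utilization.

cycle 0: W0.I0
cycle 1: W0.I1
cycle 2: W0.I2
cycle 3: W0.I3
cycle 4: W0.I4
cycle 5: W1.I0
cycle 6: W1.I1
cycle 7: W1.I2
cycle 8: idle
cycle 9: idle
cycle 10: idle
cycle 11: idle
cycle 12: W1.I3
cycle 13: idle
cycle 14: idle
cycle 15: idle
cycle 16: idle
cycle 17: idle
cycle 18: W1.I4
cycle 19: W1.I5

Answer: 20 cycles, utilization 11/20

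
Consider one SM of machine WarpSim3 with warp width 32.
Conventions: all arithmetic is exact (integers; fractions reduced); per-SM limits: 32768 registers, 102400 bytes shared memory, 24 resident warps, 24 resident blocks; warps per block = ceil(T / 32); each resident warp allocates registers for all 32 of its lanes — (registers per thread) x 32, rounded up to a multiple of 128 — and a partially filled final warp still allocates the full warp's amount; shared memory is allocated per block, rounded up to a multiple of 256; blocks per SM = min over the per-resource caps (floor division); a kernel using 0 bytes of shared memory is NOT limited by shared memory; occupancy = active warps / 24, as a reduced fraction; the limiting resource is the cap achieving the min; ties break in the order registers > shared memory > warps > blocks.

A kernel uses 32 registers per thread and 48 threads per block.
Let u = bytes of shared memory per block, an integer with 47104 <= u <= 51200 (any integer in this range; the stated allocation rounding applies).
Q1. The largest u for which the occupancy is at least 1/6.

Answer: u = 51200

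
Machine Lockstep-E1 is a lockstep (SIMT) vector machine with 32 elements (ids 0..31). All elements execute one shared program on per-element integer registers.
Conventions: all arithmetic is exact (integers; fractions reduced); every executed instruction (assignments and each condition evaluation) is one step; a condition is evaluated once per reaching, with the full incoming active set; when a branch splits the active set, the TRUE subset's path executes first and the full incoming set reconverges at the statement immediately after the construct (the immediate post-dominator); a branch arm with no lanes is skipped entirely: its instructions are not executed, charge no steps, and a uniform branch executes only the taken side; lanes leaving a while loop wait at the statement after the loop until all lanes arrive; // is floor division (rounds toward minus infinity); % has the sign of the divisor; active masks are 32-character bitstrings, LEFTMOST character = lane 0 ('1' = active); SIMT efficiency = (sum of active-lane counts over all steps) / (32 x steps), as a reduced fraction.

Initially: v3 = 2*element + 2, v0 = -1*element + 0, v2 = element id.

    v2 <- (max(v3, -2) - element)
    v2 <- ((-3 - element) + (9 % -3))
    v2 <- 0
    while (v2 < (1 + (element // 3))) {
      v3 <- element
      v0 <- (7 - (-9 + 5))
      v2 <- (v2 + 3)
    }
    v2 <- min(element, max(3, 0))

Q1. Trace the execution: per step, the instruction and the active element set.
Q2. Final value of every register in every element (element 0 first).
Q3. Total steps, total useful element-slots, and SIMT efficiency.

step 0: v2 <- (max(v3, -2) - element) 11111111111111111111111111111111
step 1: v2 <- ((-3 - element) + (9 % -3)) 11111111111111111111111111111111
step 2: v2 <- 0                      11111111111111111111111111111111
step 3: eval (v2 < (1 + (element // 3))) 11111111111111111111111111111111
step 4: v3 <- element                11111111111111111111111111111111
step 5: v0 <- (7 - (-9 + 5))         11111111111111111111111111111111
step 6: v2 <- (v2 + 3)               11111111111111111111111111111111
step 7: eval (v2 < (1 + (element // 3))) 11111111111111111111111111111111
step 8: v3 <- element                00000000011111111111111111111111
step 9: v0 <- (7 - (-9 + 5))         00000000011111111111111111111111
step 10: v2 <- (v2 + 3)               00000000011111111111111111111111
step 11: eval (v2 < (1 + (element // 3))) 00000000011111111111111111111111
step 12: v3 <- element                00000000000000000011111111111111
step 13: v0 <- (7 - (-9 + 5))         00000000000000000011111111111111
step 14: v2 <- (v2 + 3)               00000000000000000011111111111111
step 15: eval (v2 < (1 + (element // 3))) 00000000000000000011111111111111
step 16: v3 <- element                00000000000000000000000000011111
step 17: v0 <- (7 - (-9 + 5))         00000000000000000000000000011111
step 18: v2 <- (v2 + 3)               00000000000000000000000000011111
step 19: eval (v2 < (1 + (element // 3))) 00000000000000000000000000011111
step 20: v2 <- min(element, max(3, 0)) 11111111111111111111111111111111

Answer: 21 steps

v3: 0,1,2,3,4,5,6,7,8,9,10,11,12,13,14,15,16,17,18,19,20,21,22,23,24,25,26,27,28,29,30,31
v0: 11,11,11,11,11,11,11,11,11,11,11,11,11,11,11,11,11,11,11,11,11,11,11,11,11,11,11,11,11,11,11,11
v2: 0,1,2,3,3,3,3,3,3,3,3,3,3,3,3,3,3,3,3,3,3,3,3,3,3,3,3,3,3,3,3,3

steps = 21; useful = 456; efficiency = 456/672 = 19/28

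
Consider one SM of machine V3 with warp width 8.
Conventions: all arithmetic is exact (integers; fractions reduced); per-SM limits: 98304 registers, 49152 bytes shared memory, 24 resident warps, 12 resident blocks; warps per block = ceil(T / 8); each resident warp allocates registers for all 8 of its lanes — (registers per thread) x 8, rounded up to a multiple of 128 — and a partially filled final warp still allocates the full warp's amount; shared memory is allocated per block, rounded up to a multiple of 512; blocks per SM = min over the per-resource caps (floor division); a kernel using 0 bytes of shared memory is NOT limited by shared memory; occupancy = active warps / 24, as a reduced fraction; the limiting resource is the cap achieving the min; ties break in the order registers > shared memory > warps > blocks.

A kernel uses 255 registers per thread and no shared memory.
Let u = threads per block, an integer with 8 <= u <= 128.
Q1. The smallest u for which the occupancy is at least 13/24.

Answer: u = 9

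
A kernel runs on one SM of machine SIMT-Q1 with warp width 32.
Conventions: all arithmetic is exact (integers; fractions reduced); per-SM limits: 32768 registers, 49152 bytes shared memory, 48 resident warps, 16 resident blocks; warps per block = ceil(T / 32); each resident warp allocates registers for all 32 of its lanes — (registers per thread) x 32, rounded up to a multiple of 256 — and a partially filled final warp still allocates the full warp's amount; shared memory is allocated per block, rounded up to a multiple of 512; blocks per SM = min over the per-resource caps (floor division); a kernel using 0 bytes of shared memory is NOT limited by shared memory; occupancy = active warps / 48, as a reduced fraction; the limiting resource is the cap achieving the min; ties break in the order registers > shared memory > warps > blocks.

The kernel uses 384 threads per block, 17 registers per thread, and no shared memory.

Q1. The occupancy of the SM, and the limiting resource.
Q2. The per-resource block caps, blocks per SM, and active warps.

Answer: occupancy 3/4, limited by registers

registers: 3 blocks
shared memory: no limit (kernel uses none)
warps: 4 blocks
blocks: 16 blocks

Answer: 3 blocks, 36 active warps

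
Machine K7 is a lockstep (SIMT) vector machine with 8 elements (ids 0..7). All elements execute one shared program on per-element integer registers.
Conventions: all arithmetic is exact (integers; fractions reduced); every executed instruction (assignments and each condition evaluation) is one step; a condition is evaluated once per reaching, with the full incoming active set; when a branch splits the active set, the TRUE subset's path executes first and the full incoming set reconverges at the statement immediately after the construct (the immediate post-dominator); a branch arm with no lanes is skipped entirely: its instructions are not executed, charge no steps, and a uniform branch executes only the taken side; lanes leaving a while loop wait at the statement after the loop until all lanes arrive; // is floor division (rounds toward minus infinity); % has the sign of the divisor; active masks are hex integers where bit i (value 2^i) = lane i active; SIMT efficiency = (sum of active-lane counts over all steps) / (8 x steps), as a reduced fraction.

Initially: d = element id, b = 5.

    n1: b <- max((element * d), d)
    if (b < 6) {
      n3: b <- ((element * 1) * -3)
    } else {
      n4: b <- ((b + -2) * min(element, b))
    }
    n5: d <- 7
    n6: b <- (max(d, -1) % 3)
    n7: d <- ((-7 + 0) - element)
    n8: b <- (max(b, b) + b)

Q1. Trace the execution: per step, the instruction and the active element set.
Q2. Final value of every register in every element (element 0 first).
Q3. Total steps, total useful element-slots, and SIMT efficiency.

step 0: b <- max((element * d), d)   0xff
step 1: eval (b < 6)                 0xff
step 2: b <- ((element * 1) * -3)    0x07
step 3: b <- ((b + -2) * min(element, b)) 0xf8
step 4: d <- 7                       0xff
step 5: b <- (max(d, -1) % 3)        0xff
step 6: d <- ((-7 + 0) - element)    0xff
step 7: b <- (max(b, b) + b)         0xff

Answer: 8 steps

d: -7,-8,-9,-10,-11,-12,-13,-14
b: 2,2,2,2,2,2,2,2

steps = 8; useful = 56; efficiency = 56/64 = 7/8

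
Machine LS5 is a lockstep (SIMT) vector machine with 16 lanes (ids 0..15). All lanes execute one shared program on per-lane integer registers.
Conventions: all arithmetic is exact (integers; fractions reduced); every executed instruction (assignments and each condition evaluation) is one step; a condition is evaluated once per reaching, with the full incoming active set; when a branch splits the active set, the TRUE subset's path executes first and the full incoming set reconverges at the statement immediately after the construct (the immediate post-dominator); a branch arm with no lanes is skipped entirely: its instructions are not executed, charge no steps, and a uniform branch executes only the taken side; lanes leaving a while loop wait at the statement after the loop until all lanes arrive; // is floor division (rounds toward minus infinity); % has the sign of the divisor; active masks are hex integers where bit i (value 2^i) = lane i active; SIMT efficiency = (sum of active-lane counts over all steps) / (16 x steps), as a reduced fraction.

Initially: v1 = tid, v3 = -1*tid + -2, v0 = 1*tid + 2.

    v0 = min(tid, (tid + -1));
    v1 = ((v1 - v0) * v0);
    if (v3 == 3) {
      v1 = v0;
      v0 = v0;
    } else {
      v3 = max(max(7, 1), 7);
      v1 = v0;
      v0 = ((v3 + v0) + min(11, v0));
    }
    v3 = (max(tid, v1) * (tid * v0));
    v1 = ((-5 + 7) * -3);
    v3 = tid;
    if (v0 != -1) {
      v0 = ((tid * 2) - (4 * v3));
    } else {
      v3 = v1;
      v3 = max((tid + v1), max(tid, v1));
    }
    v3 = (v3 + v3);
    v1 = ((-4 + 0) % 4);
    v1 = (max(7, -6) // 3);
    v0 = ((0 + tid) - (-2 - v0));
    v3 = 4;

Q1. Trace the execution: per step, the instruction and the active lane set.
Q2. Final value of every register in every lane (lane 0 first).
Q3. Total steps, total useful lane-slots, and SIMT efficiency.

step 0: v0 <- min(tid, (tid + -1))   0xffff
step 1: v1 <- ((v1 - v0) * v0)       0xffff
step 2: eval (v3 == 3)               0xffff
step 3: v3 <- max(max(7, 1), 7)      0xffff
step 4: v1 <- v0                     0xffff
step 5: v0 <- ((v3 + v0) + min(11, v0)) 0xffff
step 6: v3 <- (max(tid, v1) * (tid * v0)) 0xffff
step 7: v1 <- ((-5 + 7) * -3)        0xffff
step 8: v3 <- tid                    0xffff
step 9: eval (v0 != -1)              0xffff
step 10: v0 <- ((tid * 2) - (4 * v3)) 0xffff
step 11: v3 <- (v3 + v3)              0xffff
step 12: v1 <- ((-4 + 0) % 4)         0xffff
step 13: v1 <- (max(7, -6) // 3)      0xffff
step 14: v0 <- ((0 + tid) - (-2 - v0)) 0xffff
step 15: v3 <- 4                      0xffff

Answer: 16 steps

v1: 2,2,2,2,2,2,2,2,2,2,2,2,2,2,2,2
v3: 4,4,4,4,4,4,4,4,4,4,4,4,4,4,4,4
v0: 2,1,0,-1,-2,-3,-4,-5,-6,-7,-8,-9,-10,-11,-12,-13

steps = 16; useful = 256; efficiency = 256/256 = 1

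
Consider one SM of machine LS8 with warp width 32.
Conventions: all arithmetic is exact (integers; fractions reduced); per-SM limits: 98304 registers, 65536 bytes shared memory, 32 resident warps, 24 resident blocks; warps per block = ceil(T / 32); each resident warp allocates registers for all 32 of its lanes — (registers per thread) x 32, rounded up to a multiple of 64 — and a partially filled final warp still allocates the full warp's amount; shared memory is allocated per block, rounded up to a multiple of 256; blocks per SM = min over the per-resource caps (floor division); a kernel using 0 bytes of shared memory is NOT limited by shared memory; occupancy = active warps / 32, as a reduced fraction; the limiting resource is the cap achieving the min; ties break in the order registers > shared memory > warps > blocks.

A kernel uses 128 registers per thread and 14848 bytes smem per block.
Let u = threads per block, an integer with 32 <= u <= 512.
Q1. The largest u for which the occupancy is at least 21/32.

Answer: u = 384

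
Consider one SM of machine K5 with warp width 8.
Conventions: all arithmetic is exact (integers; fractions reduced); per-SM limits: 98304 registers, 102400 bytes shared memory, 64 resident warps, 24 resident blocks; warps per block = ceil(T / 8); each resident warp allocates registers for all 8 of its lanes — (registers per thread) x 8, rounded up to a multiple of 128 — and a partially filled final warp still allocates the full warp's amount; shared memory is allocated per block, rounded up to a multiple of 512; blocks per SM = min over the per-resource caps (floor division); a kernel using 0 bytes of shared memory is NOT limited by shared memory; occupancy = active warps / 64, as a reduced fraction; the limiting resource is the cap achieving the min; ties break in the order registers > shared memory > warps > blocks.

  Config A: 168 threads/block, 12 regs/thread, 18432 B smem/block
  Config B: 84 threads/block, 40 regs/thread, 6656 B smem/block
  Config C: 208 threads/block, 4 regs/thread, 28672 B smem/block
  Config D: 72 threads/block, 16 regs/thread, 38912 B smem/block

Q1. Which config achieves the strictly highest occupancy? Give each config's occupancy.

occupancies: A 63/64, B 55/64, C 13/16, D 9/32

Answer: A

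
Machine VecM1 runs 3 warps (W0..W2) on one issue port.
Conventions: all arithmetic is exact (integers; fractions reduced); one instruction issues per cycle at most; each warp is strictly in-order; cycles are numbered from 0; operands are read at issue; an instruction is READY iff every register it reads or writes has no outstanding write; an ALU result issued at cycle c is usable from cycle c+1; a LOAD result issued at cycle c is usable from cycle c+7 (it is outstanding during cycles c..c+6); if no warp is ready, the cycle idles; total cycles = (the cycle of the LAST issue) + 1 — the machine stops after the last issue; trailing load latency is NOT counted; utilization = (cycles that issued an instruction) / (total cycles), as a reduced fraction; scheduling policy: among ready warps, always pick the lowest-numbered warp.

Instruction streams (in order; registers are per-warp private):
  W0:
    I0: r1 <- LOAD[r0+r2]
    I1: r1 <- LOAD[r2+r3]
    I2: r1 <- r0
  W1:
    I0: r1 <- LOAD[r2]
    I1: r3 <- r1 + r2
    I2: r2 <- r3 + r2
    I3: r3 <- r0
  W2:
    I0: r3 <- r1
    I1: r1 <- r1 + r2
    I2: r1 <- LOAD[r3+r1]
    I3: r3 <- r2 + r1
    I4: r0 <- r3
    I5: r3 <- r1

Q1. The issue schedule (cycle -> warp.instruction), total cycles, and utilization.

cycle 0: W0.I0
cycle 1: W1.I0
cycle 2: W2.I0
cycle 3: W2.I1
cycle 4: W2.I2
cycle 5: idle
cycle 6: idle
cycle 7: W0.I1
cycle 8: W1.I1
cycle 9: W1.I2
cycle 10: W1.I3
cycle 11: W2.I3
cycle 12: W2.I4
cycle 13: W2.I5
cycle 14: W0.I2

Answer: 15 cycles, utilization 13/15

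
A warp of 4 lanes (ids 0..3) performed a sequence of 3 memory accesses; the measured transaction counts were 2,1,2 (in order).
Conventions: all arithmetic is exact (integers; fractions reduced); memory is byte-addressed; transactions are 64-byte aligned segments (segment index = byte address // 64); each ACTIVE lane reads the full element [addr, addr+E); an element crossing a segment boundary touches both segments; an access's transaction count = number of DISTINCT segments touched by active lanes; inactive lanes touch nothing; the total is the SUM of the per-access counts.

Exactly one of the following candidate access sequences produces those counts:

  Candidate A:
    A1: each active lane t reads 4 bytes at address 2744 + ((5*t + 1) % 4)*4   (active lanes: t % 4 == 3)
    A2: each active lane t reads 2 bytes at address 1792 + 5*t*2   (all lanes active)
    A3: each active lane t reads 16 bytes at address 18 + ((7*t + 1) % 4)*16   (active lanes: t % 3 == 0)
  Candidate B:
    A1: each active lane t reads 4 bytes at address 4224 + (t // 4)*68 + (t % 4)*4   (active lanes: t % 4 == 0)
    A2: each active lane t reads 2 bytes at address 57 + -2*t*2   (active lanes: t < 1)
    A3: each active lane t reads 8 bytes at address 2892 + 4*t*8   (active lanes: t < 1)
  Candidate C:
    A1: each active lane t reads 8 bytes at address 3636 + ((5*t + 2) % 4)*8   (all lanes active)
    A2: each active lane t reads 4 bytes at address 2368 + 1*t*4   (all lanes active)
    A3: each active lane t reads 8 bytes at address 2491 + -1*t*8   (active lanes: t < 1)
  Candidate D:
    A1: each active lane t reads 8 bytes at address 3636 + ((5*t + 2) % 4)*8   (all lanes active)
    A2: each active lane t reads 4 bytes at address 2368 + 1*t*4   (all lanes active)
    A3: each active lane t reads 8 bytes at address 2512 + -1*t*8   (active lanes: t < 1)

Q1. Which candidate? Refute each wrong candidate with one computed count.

A: A1 gives 1 transaction, not 2
B: A1 gives 1 transaction, not 2
D: A3 gives 1 transaction, not 2
C: all counts match (2,1,2)

Answer: C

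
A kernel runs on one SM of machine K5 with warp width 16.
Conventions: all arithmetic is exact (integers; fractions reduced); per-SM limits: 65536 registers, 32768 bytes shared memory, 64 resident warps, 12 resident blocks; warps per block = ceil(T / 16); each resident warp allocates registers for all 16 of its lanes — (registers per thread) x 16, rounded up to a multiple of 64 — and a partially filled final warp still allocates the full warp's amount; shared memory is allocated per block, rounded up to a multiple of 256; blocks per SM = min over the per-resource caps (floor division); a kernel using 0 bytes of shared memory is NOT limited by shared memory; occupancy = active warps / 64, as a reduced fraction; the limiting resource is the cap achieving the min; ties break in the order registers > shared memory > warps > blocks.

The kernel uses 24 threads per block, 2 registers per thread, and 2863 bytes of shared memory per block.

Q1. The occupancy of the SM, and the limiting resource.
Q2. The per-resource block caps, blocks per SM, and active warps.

Answer: occupancy 5/16, limited by shared memory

registers: 512 blocks
shared memory: 10 blocks
warps: 32 blocks
blocks: 12 blocks

Answer: 10 blocks, 20 active warps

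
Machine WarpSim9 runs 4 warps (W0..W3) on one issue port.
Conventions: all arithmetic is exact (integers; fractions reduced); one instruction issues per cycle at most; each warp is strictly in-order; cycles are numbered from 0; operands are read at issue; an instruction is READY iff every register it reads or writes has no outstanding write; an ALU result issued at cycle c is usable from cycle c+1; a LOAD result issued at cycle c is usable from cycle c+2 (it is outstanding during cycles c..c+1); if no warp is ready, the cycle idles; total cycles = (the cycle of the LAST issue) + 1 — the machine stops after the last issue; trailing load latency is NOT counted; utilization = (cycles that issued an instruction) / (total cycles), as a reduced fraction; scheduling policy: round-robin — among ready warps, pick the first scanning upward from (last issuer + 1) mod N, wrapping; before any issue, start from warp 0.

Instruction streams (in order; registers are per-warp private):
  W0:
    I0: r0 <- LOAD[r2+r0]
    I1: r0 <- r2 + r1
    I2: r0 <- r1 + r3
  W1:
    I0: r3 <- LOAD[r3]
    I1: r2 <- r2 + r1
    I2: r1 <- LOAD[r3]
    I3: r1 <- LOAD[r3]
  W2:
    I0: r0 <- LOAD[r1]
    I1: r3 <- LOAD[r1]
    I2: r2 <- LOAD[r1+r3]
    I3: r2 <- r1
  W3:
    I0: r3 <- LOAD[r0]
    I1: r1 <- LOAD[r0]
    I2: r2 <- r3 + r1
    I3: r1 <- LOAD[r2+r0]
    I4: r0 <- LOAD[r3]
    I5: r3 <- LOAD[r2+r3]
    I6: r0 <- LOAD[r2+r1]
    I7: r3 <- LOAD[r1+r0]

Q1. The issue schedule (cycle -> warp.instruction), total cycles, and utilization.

cycle 0: W0.I0
cycle 1: W1.I0
cycle 2: W2.I0
cycle 3: W3.I0
cycle 4: W0.I1
cycle 5: W1.I1
cycle 6: W2.I1
cycle 7: W3.I1
cycle 8: W0.I2
cycle 9: W1.I2
cycle 10: W2.I2
cycle 11: W3.I2
cycle 12: W1.I3
cycle 13: W2.I3
cycle 14: W3.I3
cycle 15: W3.I4
cycle 16: W3.I5
cycle 17: W3.I6
cycle 18: idle
cycle 19: W3.I7

Answer: 20 cycles, utilization 19/20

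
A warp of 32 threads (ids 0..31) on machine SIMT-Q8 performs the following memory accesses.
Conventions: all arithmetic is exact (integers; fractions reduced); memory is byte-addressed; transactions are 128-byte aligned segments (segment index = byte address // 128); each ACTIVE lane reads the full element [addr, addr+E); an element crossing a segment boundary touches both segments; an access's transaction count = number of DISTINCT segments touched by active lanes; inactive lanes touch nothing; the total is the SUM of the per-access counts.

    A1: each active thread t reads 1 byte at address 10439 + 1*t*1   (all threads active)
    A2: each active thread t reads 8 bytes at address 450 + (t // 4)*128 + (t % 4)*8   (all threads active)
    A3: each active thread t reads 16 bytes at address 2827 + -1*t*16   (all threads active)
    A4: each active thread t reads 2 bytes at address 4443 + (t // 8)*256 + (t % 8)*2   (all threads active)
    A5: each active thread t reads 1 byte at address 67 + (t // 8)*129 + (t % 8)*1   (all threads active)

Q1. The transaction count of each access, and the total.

A1: 1 transaction
A2: 8 transactions
A3: 5 transactions
A4: 4 transactions
A5: 4 transactions

Answer: 1,8,5,4,4; total 22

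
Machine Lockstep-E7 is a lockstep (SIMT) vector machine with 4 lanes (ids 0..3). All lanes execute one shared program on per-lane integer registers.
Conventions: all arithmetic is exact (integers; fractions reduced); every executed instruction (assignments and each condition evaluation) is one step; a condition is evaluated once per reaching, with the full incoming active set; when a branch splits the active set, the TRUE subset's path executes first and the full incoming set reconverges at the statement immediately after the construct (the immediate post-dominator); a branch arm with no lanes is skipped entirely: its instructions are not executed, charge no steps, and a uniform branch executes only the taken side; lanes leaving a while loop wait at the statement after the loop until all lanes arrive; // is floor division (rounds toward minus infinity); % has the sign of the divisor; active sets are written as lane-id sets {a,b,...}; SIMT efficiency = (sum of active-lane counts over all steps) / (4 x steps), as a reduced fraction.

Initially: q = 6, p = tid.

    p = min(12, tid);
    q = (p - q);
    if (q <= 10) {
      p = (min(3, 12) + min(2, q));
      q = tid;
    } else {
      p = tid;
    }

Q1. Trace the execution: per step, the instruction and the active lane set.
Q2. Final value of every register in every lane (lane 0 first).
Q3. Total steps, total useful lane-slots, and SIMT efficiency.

step 0: p <- min(12, tid)            {0,1,2,3}
step 1: q <- (p - q)                 {0,1,2,3}
step 2: eval (q <= 10)               {0,1,2,3}
step 3: p <- (min(3, 12) + min(2, q)) {0,1,2,3}
step 4: q <- tid                     {0,1,2,3}

Answer: 5 steps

q: 0,1,2,3
p: -3,-2,-1,0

steps = 5; useful = 20; efficiency = 20/20 = 1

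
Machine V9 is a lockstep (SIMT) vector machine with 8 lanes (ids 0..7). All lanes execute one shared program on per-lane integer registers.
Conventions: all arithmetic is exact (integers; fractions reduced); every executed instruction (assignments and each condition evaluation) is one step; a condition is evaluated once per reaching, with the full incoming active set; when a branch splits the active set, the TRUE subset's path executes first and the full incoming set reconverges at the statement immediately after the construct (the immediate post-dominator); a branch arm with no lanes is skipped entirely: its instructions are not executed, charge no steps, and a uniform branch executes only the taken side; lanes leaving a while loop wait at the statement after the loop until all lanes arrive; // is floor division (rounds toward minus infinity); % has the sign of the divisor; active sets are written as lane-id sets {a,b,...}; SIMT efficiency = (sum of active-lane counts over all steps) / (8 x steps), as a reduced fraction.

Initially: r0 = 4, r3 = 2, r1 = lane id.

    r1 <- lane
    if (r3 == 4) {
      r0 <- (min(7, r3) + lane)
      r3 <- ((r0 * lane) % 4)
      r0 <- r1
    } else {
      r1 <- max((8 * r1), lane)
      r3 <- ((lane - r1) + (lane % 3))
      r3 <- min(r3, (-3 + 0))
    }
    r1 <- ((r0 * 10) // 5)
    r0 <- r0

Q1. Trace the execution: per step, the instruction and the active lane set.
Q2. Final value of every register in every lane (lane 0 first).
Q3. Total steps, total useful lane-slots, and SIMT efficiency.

step 0: r1 <- lane                   {0,1,2,3,4,5,6,7}
step 1: eval (r3 == 4)               {0,1,2,3,4,5,6,7}
step 2: r1 <- max((8 * r1), lane)    {0,1,2,3,4,5,6,7}
step 3: r3 <- ((lane - r1) + (lane % 3)) {0,1,2,3,4,5,6,7}
step 4: r3 <- min(r3, (-3 + 0))      {0,1,2,3,4,5,6,7}
step 5: r1 <- ((r0 * 10) // 5)       {0,1,2,3,4,5,6,7}
step 6: r0 <- r0                     {0,1,2,3,4,5,6,7}

Answer: 7 steps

r0: 4,4,4,4,4,4,4,4
r3: -3,-6,-12,-21,-27,-33,-42,-48
r1: 8,8,8,8,8,8,8,8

steps = 7; useful = 56; efficiency = 56/56 = 1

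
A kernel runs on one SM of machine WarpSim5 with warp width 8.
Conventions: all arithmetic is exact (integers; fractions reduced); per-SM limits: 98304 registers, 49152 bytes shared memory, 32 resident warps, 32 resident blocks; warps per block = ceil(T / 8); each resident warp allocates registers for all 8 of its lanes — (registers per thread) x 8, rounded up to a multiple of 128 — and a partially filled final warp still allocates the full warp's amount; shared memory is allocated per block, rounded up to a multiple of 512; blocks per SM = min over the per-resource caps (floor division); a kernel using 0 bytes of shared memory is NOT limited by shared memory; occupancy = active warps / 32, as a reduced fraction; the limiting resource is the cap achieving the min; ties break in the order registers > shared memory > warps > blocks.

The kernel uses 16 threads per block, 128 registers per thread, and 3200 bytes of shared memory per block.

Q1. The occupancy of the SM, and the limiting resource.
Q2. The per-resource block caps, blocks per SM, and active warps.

Answer: occupancy 13/16, limited by shared memory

registers: 48 blocks
shared memory: 13 blocks
warps: 16 blocks
blocks: 32 blocks

Answer: 13 blocks, 26 active warps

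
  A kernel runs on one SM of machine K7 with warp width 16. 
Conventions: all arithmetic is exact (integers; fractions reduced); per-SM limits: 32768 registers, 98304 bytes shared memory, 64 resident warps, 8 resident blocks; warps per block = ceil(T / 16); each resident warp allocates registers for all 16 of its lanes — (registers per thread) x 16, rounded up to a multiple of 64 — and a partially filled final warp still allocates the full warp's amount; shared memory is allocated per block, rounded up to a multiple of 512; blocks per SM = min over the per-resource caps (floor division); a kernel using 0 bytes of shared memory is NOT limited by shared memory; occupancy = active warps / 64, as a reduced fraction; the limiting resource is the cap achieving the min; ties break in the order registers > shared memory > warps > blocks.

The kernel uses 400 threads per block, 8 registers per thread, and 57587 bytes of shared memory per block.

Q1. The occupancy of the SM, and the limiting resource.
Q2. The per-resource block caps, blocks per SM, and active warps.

Answer: occupancy 25/64, limited by shared memory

registers: 10 blocks
shared memory: 1 block
warps: 2 blocks
blocks: 8 blocks

Answer: 1 block, 25 active warps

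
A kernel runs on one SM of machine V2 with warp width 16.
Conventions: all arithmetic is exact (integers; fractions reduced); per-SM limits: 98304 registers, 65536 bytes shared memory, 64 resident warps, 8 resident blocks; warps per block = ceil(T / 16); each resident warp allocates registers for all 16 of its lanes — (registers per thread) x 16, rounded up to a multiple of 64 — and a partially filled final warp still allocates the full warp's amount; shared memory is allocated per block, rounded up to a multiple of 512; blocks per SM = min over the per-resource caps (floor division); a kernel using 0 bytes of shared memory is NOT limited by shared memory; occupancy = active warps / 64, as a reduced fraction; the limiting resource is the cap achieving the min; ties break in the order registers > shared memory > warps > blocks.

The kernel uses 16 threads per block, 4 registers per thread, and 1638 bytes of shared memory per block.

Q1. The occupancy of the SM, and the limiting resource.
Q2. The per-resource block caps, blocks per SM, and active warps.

Answer: occupancy 1/8, limited by blocks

registers: 1536 blocks
shared memory: 32 blocks
warps: 64 blocks
blocks: 8 blocks

Answer: 8 blocks, 8 active warps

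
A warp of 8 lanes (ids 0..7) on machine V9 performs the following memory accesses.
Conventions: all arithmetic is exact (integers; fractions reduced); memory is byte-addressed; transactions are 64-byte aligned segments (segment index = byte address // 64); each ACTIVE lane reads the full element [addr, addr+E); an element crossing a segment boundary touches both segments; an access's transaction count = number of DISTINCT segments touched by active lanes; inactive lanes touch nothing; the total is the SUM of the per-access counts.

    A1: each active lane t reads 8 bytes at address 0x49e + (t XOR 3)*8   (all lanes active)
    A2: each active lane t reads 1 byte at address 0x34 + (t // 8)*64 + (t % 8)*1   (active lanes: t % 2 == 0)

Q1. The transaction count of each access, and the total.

A1: 2 transactions
A2: 1 transaction

Answer: 2,1; total 3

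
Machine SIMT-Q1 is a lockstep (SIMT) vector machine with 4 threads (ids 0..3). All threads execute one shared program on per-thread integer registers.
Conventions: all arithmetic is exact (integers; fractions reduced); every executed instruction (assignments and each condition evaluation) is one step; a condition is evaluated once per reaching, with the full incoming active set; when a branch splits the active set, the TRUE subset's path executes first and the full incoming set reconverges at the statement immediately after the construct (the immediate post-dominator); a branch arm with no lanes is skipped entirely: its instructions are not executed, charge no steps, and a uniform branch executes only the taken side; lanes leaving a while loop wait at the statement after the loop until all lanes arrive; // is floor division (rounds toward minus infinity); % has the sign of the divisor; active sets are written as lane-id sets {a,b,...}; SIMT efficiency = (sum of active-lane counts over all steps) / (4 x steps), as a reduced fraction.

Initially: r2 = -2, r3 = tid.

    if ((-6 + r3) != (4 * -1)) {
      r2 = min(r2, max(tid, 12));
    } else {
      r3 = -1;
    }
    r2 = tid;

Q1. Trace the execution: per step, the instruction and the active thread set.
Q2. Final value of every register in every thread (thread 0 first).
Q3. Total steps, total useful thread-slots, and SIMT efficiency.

step 0: eval ((-6 + r3) != (4 * -1)) {0,1,2,3}
step 1: r2 <- min(r2, max(tid, 12))  {0,1,3}
step 2: r3 <- -1                     {2}
step 3: r2 <- tid                    {0,1,2,3}

Answer: 4 steps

r2: 0,1,2,3
r3: 0,1,-1,3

steps = 4; useful = 12; efficiency = 12/16 = 3/4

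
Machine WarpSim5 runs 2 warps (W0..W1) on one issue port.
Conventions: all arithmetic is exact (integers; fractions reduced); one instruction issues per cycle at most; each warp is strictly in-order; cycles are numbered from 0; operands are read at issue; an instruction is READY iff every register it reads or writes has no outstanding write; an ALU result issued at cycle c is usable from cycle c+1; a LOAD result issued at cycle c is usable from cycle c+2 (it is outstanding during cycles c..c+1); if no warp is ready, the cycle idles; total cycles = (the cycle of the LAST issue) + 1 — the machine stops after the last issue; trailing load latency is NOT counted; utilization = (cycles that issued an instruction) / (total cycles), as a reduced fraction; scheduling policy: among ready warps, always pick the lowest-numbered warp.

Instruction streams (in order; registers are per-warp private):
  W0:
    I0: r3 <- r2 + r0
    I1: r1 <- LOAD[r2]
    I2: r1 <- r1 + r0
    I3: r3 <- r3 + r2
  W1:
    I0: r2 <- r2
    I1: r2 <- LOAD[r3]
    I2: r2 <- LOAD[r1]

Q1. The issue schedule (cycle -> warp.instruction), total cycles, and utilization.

cycle 0: W0.I0
cycle 1: W0.I1
cycle 2: W1.I0
cycle 3: W0.I2
cycle 4: W0.I3
cycle 5: W1.I1
cycle 6: idle
cycle 7: W1.I2

Answer: 8 cycles, utilization 7/8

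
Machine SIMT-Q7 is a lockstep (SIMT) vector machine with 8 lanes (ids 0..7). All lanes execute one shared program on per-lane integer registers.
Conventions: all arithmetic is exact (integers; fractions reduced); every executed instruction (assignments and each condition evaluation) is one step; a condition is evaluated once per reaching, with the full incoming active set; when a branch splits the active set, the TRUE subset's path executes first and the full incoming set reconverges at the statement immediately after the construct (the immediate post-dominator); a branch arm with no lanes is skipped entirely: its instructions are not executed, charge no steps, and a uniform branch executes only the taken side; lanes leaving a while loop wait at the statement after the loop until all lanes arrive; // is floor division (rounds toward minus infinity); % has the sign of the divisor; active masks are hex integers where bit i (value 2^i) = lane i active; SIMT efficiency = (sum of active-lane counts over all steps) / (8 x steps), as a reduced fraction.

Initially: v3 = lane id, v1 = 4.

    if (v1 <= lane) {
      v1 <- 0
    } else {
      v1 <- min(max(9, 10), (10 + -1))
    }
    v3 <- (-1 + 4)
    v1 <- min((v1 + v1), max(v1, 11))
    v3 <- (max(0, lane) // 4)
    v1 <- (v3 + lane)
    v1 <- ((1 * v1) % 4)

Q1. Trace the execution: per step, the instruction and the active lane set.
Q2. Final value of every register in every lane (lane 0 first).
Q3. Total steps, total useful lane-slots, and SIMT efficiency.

step 0: eval (v1 <= lane)            0xff
step 1: v1 <- 0                      0xf0
step 2: v1 <- min(max(9, 10), (10 + -1)) 0x0f
step 3: v3 <- (-1 + 4)               0xff
step 4: v1 <- min((v1 + v1), max(v1, 11)) 0xff
step 5: v3 <- (max(0, lane) // 4)    0xff
step 6: v1 <- (v3 + lane)            0xff
step 7: v1 <- ((1 * v1) % 4)         0xff

Answer: 8 steps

v3: 0,0,0,0,1,1,1,1
v1: 0,1,2,3,1,2,3,0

steps = 8; useful = 56; efficiency = 56/64 = 7/8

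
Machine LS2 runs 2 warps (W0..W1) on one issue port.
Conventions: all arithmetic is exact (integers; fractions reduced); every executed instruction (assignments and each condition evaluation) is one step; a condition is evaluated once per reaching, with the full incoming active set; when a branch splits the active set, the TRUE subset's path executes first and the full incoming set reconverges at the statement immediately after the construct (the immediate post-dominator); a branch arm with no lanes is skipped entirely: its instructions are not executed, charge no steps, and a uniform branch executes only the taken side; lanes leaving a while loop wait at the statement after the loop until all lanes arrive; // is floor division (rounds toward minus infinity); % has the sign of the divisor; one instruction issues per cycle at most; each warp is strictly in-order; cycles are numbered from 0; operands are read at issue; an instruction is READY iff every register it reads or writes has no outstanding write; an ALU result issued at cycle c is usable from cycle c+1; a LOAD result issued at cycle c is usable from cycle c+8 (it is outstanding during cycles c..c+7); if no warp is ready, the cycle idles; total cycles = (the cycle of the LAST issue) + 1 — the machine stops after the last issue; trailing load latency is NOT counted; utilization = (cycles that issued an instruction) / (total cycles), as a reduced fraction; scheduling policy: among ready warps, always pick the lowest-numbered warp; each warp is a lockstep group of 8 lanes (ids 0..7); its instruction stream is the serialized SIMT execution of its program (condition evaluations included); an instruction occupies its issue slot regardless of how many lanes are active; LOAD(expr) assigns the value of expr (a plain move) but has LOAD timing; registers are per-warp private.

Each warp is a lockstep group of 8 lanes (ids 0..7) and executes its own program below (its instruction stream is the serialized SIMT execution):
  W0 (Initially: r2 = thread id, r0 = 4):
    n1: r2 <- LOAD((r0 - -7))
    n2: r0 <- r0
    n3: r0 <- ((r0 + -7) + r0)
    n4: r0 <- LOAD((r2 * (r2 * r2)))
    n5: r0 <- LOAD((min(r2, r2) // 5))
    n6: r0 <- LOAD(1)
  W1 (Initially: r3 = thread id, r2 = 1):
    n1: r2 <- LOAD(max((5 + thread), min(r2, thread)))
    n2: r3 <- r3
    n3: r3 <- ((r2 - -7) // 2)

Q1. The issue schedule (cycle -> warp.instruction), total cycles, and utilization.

cycle 0: W0.I0
cycle 1: W0.I1
cycle 2: W0.I2
cycle 3: W1.I0
cycle 4: W1.I1
cycle 5: idle
cycle 6: idle
cycle 7: idle
cycle 8: W0.I3
cycle 9: idle
cycle 10: idle
cycle 11: W1.I2
cycle 12: idle
cycle 13: idle
cycle 14: idle
cycle 15: idle
cycle 16: W0.I4
cycle 17: idle
cycle 18: idle
cycle 19: idle
cycle 20: idle
cycle 21: idle
cycle 22: idle
cycle 23: idle
cycle 24: W0.I5

Answer: 25 cycles, utilization 9/25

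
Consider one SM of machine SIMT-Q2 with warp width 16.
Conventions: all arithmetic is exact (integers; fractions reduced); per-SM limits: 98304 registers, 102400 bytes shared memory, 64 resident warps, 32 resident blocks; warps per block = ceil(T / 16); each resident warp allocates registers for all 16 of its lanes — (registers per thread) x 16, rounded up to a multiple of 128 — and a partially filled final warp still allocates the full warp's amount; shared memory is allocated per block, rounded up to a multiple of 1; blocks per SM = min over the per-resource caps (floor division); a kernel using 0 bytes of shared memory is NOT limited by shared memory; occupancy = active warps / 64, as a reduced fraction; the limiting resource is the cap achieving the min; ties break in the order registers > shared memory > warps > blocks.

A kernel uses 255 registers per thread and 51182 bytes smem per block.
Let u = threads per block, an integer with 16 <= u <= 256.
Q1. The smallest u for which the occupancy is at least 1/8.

Answer: u = 49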